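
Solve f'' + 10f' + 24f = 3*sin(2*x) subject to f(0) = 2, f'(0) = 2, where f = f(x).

f = -203*exp(-6*x)/40 - 3*cos(2*x)/40 + 3*sin(2*x)/40 + 143*exp(-4*x)/20

Characteristic equation r² + 10r + 24 = 0 factors as (r + 4)(r + 6) = 0, so r = -4, -6.
Hence f_h = C1*exp(-4*x) + C2*exp(-6*x).
Try f_p = A*cos(2*x) + B*sin(2*x). Substituting and equating the coefficients of cos(2x) and sin(2x) gives A = -3/40, B = 3/40, so f_p = -3*cos(2*x)/40 + 3*sin(2*x)/40.
General solution: f = -3*cos(2*x)/40 + 3*sin(2*x)/40 + C1*exp(-4*x) + C2*exp(-6*x).
Apply the initial conditions: f(0) = -3/40 + C1 + C2 = 2 and f'(0) = 3/20 - 6*C2 - 4*C1 = 2. Solving gives C1 = 143/20, C2 = -203/40.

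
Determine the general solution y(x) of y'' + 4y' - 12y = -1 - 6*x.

y = 1/4 + x/2 + C1*exp(-6*x) + C2*exp(2*x)

Characteristic equation r² + 4r - 12 = 0 factors as (r + 6)(r - 2) = 0, so r = -6, 2.
Hence y_h = C1*exp(-6*x) + C2*exp(2*x).
For the particular solution try y_p = A0 + A1*x. Substituting and matching coefficients of each power of x gives A0 = 1/4, A1 = 1/2, so y_p = 1/4 + x/2.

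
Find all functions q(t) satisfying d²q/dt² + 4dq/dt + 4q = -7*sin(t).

q = -21*sin(t)/25 + 28*cos(t)/25 + C1*exp(-2*t) + C2*t*exp(-2*t)

Characteristic equation r² + 4r + 4 = 0 has discriminant (4)² - 4·(4) = 0, so r = -2 is a repeated root.
Hence q_h = (C1 + C2*t)*exp(-2*t).
Try q_p = A*cos(t) + B*sin(t). Substituting and equating the coefficients of cos(t) and sin(t) gives A = 28/25, B = -21/25, so q_p = -21*sin(t)/25 + 28*cos(t)/25.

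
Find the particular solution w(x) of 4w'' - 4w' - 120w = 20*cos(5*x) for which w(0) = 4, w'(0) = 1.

w = -11*cos(5*x)/122 - sin(5*x)/122 + 47*exp(-5*x)/22 + 1311*exp(6*x)/671

Divide through by 4: w'' - w' - 30w = 5*cos(5*x).
Characteristic equation r² - r - 30 = 0 factors as (r - 6)(r + 5) = 0, so r = 6, -5.
Hence w_h = C1*exp(6*x) + C2*exp(-5*x).
Try w_p = A*cos(5*x) + B*sin(5*x). Substituting and equating the coefficients of cos(5x) and sin(5x) gives A = -11/122, B = -1/122, so w_p = -11*cos(5*x)/122 - sin(5*x)/122.
General solution: w = -11*cos(5*x)/122 - sin(5*x)/122 + C1*exp(6*x) + C2*exp(-5*x).
Apply the initial conditions: w(0) = -11/122 + C1 + C2 = 4 and w'(0) = -5/122 - 5*C2 + 6*C1 = 1. Solving gives C1 = 1311/671, C2 = 47/22.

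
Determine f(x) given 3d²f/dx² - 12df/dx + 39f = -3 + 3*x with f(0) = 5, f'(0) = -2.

Divide through by 3: f'' - 4f' + 13f = -1 + x.
Characteristic equation r² - 4r + 13 = 0 has discriminant (-4)² - 4·(13) = -36 < 0, so r = 2 ± 3i.
Hence f_h = C1*cos(3*x)*exp(2*x) + C2*exp(2*x)*sin(3*x).
For the particular solution try f_p = A0 + A1*x. Substituting and matching coefficients of each power of x gives A0 = -9/169, A1 = 1/13, so f_p = -9/169 + x/13.
General solution: f = -9/169 + x/13 + C1*cos(3*x)*exp(2*x) + C2*exp(2*x)*sin(3*x).
Apply the initial conditions: f(0) = -9/169 + C1 = 5 and f'(0) = 1/13 + 2*C1 + 3*C2 = -2. Solving gives C1 = 854/169, C2 = -2059/507.

f = -9/169 + x/13 - 2059*exp(2*x)*sin(3*x)/507 + 854*cos(3*x)*exp(2*x)/169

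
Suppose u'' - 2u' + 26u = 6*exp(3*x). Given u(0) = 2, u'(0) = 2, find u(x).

Characteristic equation r² - 2r + 26 = 0 has discriminant (-2)² - 4·(26) = -100 < 0, so r = 1 ± 5i.
Hence u_h = C1*cos(5*x)*exp(x) + C2*exp(x)*sin(5*x).
Try u_p = A*exp(3*x). Substituting into the equation and dividing by exp(3*x) gives A = 6/29, so u_p = 6*exp(3*x)/29.
General solution: u = 6*exp(3*x)/29 + C1*cos(5*x)*exp(x) + C2*exp(x)*sin(5*x).
Apply the initial conditions: u(0) = 6/29 + C1 = 2 and u'(0) = 18/29 + C1 + 5*C2 = 2. Solving gives C1 = 52/29, C2 = -12/145.

u = 6*exp(3*x)/29 - 12*exp(x)*sin(5*x)/145 + 52*cos(5*x)*exp(x)/29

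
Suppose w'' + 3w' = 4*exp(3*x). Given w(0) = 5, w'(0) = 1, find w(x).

Characteristic equation r² + 3r = 0 factors as (r + 3)r = 0, so r = -3, 0.
Hence w_h = C1*exp(-3*x) + C2.
Try w_p = A*exp(3*x). Substituting into the equation and dividing by exp(3*x) gives A = 2/9, so w_p = 2*exp(3*x)/9.
General solution: w = C2 + 2*exp(3*x)/9 + C1*exp(-3*x).
Apply the initial conditions: w(0) = 2/9 + C1 + C2 = 5 and w'(0) = 2/3 - 3*C1 = 1. Solving gives C1 = -1/9, C2 = 44/9.

w = 44/9 - exp(-3*x)/9 + 2*exp(3*x)/9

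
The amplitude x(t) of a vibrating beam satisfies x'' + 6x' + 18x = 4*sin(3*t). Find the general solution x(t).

Characteristic equation r² + 6r + 18 = 0 has discriminant (6)² - 4·(18) = -36 < 0, so r = -3 ± 3i.
Hence x_h = C1*cos(3*t)*exp(-3*t) + C2*exp(-3*t)*sin(3*t).
Try x_p = A*cos(3*t) + B*sin(3*t). Substituting and equating the coefficients of cos(3t) and sin(3t) gives A = -8/45, B = 4/45, so x_p = -8*cos(3*t)/45 + 4*sin(3*t)/45.

x = -8*cos(3*t)/45 + 4*sin(3*t)/45 + C1*cos(3*t)*exp(-3*t) + C2*exp(-3*t)*sin(3*t)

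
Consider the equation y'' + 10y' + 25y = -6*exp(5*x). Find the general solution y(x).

y = -3*exp(5*x)/50 + C1*exp(-5*x) + C2*x*exp(-5*x)

Characteristic equation r² + 10r + 25 = 0 has discriminant (10)² - 4·(25) = 0, so r = -5 is a repeated root.
Hence y_h = (C1 + C2*x)*exp(-5*x).
Try y_p = A*exp(5*x). Substituting into the equation and dividing by exp(5*x) gives A = -3/50, so y_p = -3*exp(5*x)/50.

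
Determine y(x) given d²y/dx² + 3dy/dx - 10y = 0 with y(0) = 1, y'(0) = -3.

Characteristic equation r² + 3r - 10 = 0 factors as (r - 2)(r + 5) = 0, so r = 2, -5.
Hence y_h = C1*exp(2*x) + C2*exp(-5*x).
Apply the initial conditions: y(0) = C1 + C2 = 1 and y'(0) = -5*C2 + 2*C1 = -3. Solving gives C1 = 2/7, C2 = 5/7.

y = 2*exp(2*x)/7 + 5*exp(-5*x)/7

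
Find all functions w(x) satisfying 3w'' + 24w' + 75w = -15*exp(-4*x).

Divide through by 3: w'' + 8w' + 25w = -5*exp(-4*x).
Characteristic equation r² + 8r + 25 = 0 has discriminant (8)² - 4·(25) = -36 < 0, so r = -4 ± 3i.
Hence w_h = C1*cos(3*x)*exp(-4*x) + C2*exp(-4*x)*sin(3*x).
Try w_p = A*exp(-4*x). Substituting into the equation and dividing by exp(-4*x) gives A = -5/9, so w_p = -5*exp(-4*x)/9.

w = -5*exp(-4*x)/9 + C1*cos(3*x)*exp(-4*x) + C2*exp(-4*x)*sin(3*x)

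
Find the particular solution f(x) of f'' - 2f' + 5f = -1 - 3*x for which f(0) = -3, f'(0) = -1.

f = -11/25 - 3*x/5 - 64*cos(2*x)*exp(x)/25 + 27*exp(x)*sin(2*x)/25

Characteristic equation r² - 2r + 5 = 0 has discriminant (-2)² - 4·(5) = -16 < 0, so r = 1 ± 2i.
Hence f_h = C1*cos(2*x)*exp(x) + C2*exp(x)*sin(2*x).
For the particular solution try f_p = A0 + A1*x. Substituting and matching coefficients of each power of x gives A0 = -11/25, A1 = -3/5, so f_p = -11/25 - 3*x/5.
General solution: f = -11/25 - 3*x/5 + C1*cos(2*x)*exp(x) + C2*exp(x)*sin(2*x).
Apply the initial conditions: f(0) = -11/25 + C1 = -3 and f'(0) = -3/5 + C1 + 2*C2 = -1. Solving gives C1 = -64/25, C2 = 27/25.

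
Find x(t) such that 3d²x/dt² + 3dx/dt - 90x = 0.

x = C1*exp(5*t) + C2*exp(-6*t)

Divide through by 3: x'' + x' - 30x = 0.
Characteristic equation r² + r - 30 = 0 factors as (r - 5)(r + 6) = 0, so r = 5, -6.
Hence x_h = C1*exp(5*t) + C2*exp(-6*t).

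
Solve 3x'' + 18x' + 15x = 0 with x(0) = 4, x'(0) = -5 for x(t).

x = exp(-5*t)/4 + 15*exp(-t)/4

Divide through by 3: x'' + 6x' + 5x = 0.
Characteristic equation r² + 6r + 5 = 0 factors as (r + 1)(r + 5) = 0, so r = -1, -5.
Hence x_h = C1*exp(-t) + C2*exp(-5*t).
Apply the initial conditions: x(0) = C1 + C2 = 4 and x'(0) = -C1 - 5*C2 = -5. Solving gives C1 = 15/4, C2 = 1/4.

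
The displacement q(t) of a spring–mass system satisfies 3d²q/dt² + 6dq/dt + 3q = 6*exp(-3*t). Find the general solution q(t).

q = exp(-3*t)/2 + C1*exp(-t) + C2*t*exp(-t)

Divide through by 3: q'' + 2q' + q = 2*exp(-3*t).
Characteristic equation r² + 2r + 1 = 0 has discriminant (2)² - 4·(1) = 0, so r = -1 is a repeated root.
Hence q_h = (C1 + C2*t)*exp(-t).
Try q_p = A*exp(-3*t). Substituting into the equation and dividing by exp(-3*t) gives A = 1/2, so q_p = exp(-3*t)/2.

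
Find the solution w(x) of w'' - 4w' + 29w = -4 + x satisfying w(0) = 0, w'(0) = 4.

w = -112/841 + x/29 + 112*cos(5*x)*exp(2*x)/841 + 3111*exp(2*x)*sin(5*x)/4205

Characteristic equation r² - 4r + 29 = 0 has discriminant (-4)² - 4·(29) = -100 < 0, so r = 2 ± 5i.
Hence w_h = C1*cos(5*x)*exp(2*x) + C2*exp(2*x)*sin(5*x).
For the particular solution try w_p = A0 + A1*x. Substituting and matching coefficients of each power of x gives A0 = -112/841, A1 = 1/29, so w_p = -112/841 + x/29.
General solution: w = -112/841 + x/29 + C1*cos(5*x)*exp(2*x) + C2*exp(2*x)*sin(5*x).
Apply the initial conditions: w(0) = -112/841 + C1 = 0 and w'(0) = 1/29 + 2*C1 + 5*C2 = 4. Solving gives C1 = 112/841, C2 = 3111/4205.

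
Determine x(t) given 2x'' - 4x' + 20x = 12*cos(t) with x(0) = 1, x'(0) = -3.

x = -12*sin(t)/85 + 54*cos(t)/85 - 274*exp(t)*sin(3*t)/255 + 31*cos(3*t)*exp(t)/85

Divide through by 2: x'' - 2x' + 10x = 6*cos(t).
Characteristic equation r² - 2r + 10 = 0 has discriminant (-2)² - 4·(10) = -36 < 0, so r = 1 ± 3i.
Hence x_h = C1*cos(3*t)*exp(t) + C2*exp(t)*sin(3*t).
Try x_p = A*cos(t) + B*sin(t). Substituting and equating the coefficients of cos(t) and sin(t) gives A = 54/85, B = -12/85, so x_p = -12*sin(t)/85 + 54*cos(t)/85.
General solution: x = -12*sin(t)/85 + 54*cos(t)/85 + C1*cos(3*t)*exp(t) + C2*exp(t)*sin(3*t).
Apply the initial conditions: x(0) = 54/85 + C1 = 1 and x'(0) = -12/85 + C1 + 3*C2 = -3. Solving gives C1 = 31/85, C2 = -274/255.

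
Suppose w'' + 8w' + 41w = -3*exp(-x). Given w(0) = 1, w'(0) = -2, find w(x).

Characteristic equation r² + 8r + 41 = 0 has discriminant (8)² - 4·(41) = -100 < 0, so r = -4 ± 5i.
Hence w_h = C1*cos(5*x)*exp(-4*x) + C2*exp(-4*x)*sin(5*x).
Try w_p = A*exp(-x). Substituting into the equation and dividing by exp(-x) gives A = -3/34, so w_p = -3*exp(-x)/34.
General solution: w = -3*exp(-x)/34 + C1*cos(5*x)*exp(-4*x) + C2*exp(-4*x)*sin(5*x).
Apply the initial conditions: w(0) = -3/34 + C1 = 1 and w'(0) = 3/34 - 4*C1 + 5*C2 = -2. Solving gives C1 = 37/34, C2 = 77/170.

w = -3*exp(-x)/34 + 37*cos(5*x)*exp(-4*x)/34 + 77*exp(-4*x)*sin(5*x)/170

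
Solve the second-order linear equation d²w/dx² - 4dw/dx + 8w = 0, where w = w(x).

Characteristic equation r² - 4r + 8 = 0 has discriminant (-4)² - 4·(8) = -16 < 0, so r = 2 ± 2i.
Hence w_h = C1*cos(2*x)*exp(2*x) + C2*exp(2*x)*sin(2*x).

w = C1*cos(2*x)*exp(2*x) + C2*exp(2*x)*sin(2*x)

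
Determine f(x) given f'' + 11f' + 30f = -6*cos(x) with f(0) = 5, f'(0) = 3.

f = -1072*exp(-6*x)/37 - 87*cos(x)/481 - 33*sin(x)/481 + 444*exp(-5*x)/13

Characteristic equation r² + 11r + 30 = 0 factors as (r + 5)(r + 6) = 0, so r = -5, -6.
Hence f_h = C1*exp(-5*x) + C2*exp(-6*x).
Try f_p = A*cos(x) + B*sin(x). Substituting and equating the coefficients of cos(x) and sin(x) gives A = -87/481, B = -33/481, so f_p = -87*cos(x)/481 - 33*sin(x)/481.
General solution: f = -87*cos(x)/481 - 33*sin(x)/481 + C1*exp(-5*x) + C2*exp(-6*x).
Apply the initial conditions: f(0) = -87/481 + C1 + C2 = 5 and f'(0) = -33/481 - 6*C2 - 5*C1 = 3. Solving gives C1 = 444/13, C2 = -1072/37.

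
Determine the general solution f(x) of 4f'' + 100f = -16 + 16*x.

Divide through by 4: f'' + 25f = -4 + 4*x.
Characteristic equation r² + 25 = 0 has discriminant (0)² - 4·(25) = -100 < 0, so r = ± 5i.
Hence f_h = C1*cos(5*x) + C2*sin(5*x).
For the particular solution try f_p = A0 + A1*x. Substituting and matching coefficients of each power of x gives A0 = -4/25, A1 = 4/25, so f_p = -4/25 + 4*x/25.

f = -4/25 + 4*x/25 + C1*cos(5*x) + C2*sin(5*x)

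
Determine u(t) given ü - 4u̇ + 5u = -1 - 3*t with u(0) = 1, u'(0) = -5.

Characteristic equation r² - 4r + 5 = 0 has discriminant (-4)² - 4·(5) = -4 < 0, so r = 2 ± i.
Hence u_h = C1*cos(t)*exp(2*t) + C2*exp(2*t)*sin(t).
For the particular solution try u_p = A0 + A1*t. Substituting and matching coefficients of each power of t gives A0 = -17/25, A1 = -3/5, so u_p = -17/25 - 3*t/5.
General solution: u = -17/25 - 3*t/5 + C1*cos(t)*exp(2*t) + C2*exp(2*t)*sin(t).
Apply the initial conditions: u(0) = -17/25 + C1 = 1 and u'(0) = -3/5 + C2 + 2*C1 = -5. Solving gives C1 = 42/25, C2 = -194/25.

u = -17/25 - 3*t/5 - 194*exp(2*t)*sin(t)/25 + 42*cos(t)*exp(2*t)/25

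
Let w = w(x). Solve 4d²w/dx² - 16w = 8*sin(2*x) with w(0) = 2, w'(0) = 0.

w = -sin(2*x)/4 + 7*exp(-2*x)/8 + 9*exp(2*x)/8

Divide through by 4: w'' - 4w = 2*sin(2*x).
Characteristic equation r² - 4 = 0 factors as (r + 2)(r - 2) = 0, so r = -2, 2.
Hence w_h = C1*exp(-2*x) + C2*exp(2*x).
Try w_p = A*cos(2*x) + B*sin(2*x). Substituting and equating the coefficients of cos(2x) and sin(2x) gives A = 0, B = -1/4, so w_p = -sin(2*x)/4.
General solution: w = -sin(2*x)/4 + C1*exp(-2*x) + C2*exp(2*x).
Apply the initial conditions: w(0) = C1 + C2 = 2 and w'(0) = -1/2 - 2*C1 + 2*C2 = 0. Solving gives C1 = 7/8, C2 = 9/8.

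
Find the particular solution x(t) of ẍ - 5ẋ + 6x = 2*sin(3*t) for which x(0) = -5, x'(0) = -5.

x = -136*exp(2*t)/13 - sin(3*t)/39 + 5*cos(3*t)/39 + 16*exp(3*t)/3

Characteristic equation r² - 5r + 6 = 0 factors as (r - 2)(r - 3) = 0, so r = 2, 3.
Hence x_h = C1*exp(2*t) + C2*exp(3*t).
Try x_p = A*cos(3*t) + B*sin(3*t). Substituting and equating the coefficients of cos(3t) and sin(3t) gives A = 5/39, B = -1/39, so x_p = -sin(3*t)/39 + 5*cos(3*t)/39.
General solution: x = -sin(3*t)/39 + 5*cos(3*t)/39 + C1*exp(2*t) + C2*exp(3*t).
Apply the initial conditions: x(0) = 5/39 + C1 + C2 = -5 and x'(0) = -1/13 + 2*C1 + 3*C2 = -5. Solving gives C1 = -136/13, C2 = 16/3.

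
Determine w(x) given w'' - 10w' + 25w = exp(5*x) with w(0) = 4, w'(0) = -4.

Characteristic equation r² - 10r + 25 = 0 has discriminant (-10)² - 4·(25) = 0, so r = 5 is a repeated root.
Hence w_h = (C1 + C2*x)*exp(5*x).
Since exp(5*x) solves the homogeneous equation (r = 5 is a root of multiplicity 2), multiply the trial by x^2. Try w_p = A*x^2*exp(5*x). Substituting into the equation and dividing by exp(5*x) gives A = 1/2, so w_p = x^2*exp(5*x)/2.
General solution: w = C1*exp(5*x) + x^2*exp(5*x)/2 + C2*x*exp(5*x).
Apply the initial conditions: w(0) = C1 = 4 and w'(0) = C2 + 5*C1 = -4. Solving gives C1 = 4, C2 = -24.

w = 4*exp(5*x) + x**2*exp(5*x)/2 - 24*x*exp(5*x)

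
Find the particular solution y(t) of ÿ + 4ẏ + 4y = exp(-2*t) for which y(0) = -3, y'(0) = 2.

Characteristic equation r² + 4r + 4 = 0 has discriminant (4)² - 4·(4) = 0, so r = -2 is a repeated root.
Hence y_h = (C1 + C2*t)*exp(-2*t).
Since exp(-2*t) solves the homogeneous equation (r = -2 is a root of multiplicity 2), multiply the trial by t^2. Try y_p = A*t^2*exp(-2*t). Substituting into the equation and dividing by exp(-2*t) gives A = 1/2, so y_p = t^2*exp(-2*t)/2.
General solution: y = C1*exp(-2*t) + t^2*exp(-2*t)/2 + C2*t*exp(-2*t).
Apply the initial conditions: y(0) = C1 = -3 and y'(0) = C2 - 2*C1 = 2. Solving gives C1 = -3, C2 = -4.

y = -3*exp(-2*t) + t**2*exp(-2*t)/2 - 4*t*exp(-2*t)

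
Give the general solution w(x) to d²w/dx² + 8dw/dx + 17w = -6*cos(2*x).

w = -96*sin(2*x)/425 - 78*cos(2*x)/425 + C1*cos(x)*exp(-4*x) + C2*exp(-4*x)*sin(x)

Characteristic equation r² + 8r + 17 = 0 has discriminant (8)² - 4·(17) = -4 < 0, so r = -4 ± i.
Hence w_h = C1*cos(x)*exp(-4*x) + C2*exp(-4*x)*sin(x).
Try w_p = A*cos(2*x) + B*sin(2*x). Substituting and equating the coefficients of cos(2x) and sin(2x) gives A = -78/425, B = -96/425, so w_p = -96*sin(2*x)/425 - 78*cos(2*x)/425.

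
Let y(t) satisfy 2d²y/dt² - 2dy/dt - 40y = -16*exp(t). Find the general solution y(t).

Divide through by 2: y'' - y' - 20y = -8*exp(t).
Characteristic equation r² - r - 20 = 0 factors as (r - 5)(r + 4) = 0, so r = 5, -4.
Hence y_h = C1*exp(5*t) + C2*exp(-4*t).
Try y_p = A*exp(t). Substituting into the equation and dividing by exp(t) gives A = 2/5, so y_p = 2*exp(t)/5.

y = 2*exp(t)/5 + C1*exp(5*t) + C2*exp(-4*t)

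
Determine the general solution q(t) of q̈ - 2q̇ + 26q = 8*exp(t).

q = 8*exp(t)/25 + C1*cos(5*t)*exp(t) + C2*exp(t)*sin(5*t)

Characteristic equation r² - 2r + 26 = 0 has discriminant (-2)² - 4·(26) = -100 < 0, so r = 1 ± 5i.
Hence q_h = C1*cos(5*t)*exp(t) + C2*exp(t)*sin(5*t).
Try q_p = A*exp(t). Substituting into the equation and dividing by exp(t) gives A = 8/25, so q_p = 8*exp(t)/25.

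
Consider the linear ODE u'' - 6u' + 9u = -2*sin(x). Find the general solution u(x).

u = -4*sin(x)/25 - 3*cos(x)/25 + C1*exp(3*x) + C2*x*exp(3*x)

Characteristic equation r² - 6r + 9 = 0 has discriminant (-6)² - 4·(9) = 0, so r = 3 is a repeated root.
Hence u_h = (C1 + C2*x)*exp(3*x).
Try u_p = A*cos(x) + B*sin(x). Substituting and equating the coefficients of cos(x) and sin(x) gives A = -3/25, B = -4/25, so u_p = -4*sin(x)/25 - 3*cos(x)/25.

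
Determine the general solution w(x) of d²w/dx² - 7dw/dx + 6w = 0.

Characteristic equation r² - 7r + 6 = 0 factors as (r - 1)(r - 6) = 0, so r = 1, 6.
Hence w_h = C1*exp(x) + C2*exp(6*x).

w = C1*exp(x) + C2*exp(6*x)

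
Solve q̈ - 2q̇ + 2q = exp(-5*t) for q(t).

Characteristic equation r² - 2r + 2 = 0 has discriminant (-2)² - 4·(2) = -4 < 0, so r = 1 ± i.
Hence q_h = C1*cos(t)*exp(t) + C2*exp(t)*sin(t).
Try q_p = A*exp(-5*t). Substituting into the equation and dividing by exp(-5*t) gives A = 1/37, so q_p = exp(-5*t)/37.

q = exp(-5*t)/37 + C1*cos(t)*exp(t) + C2*exp(t)*sin(t)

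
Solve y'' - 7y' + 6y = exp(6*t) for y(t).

y = C1*exp(t) + C2*exp(6*t) + t*exp(6*t)/5

Characteristic equation r² - 7r + 6 = 0 factors as (r - 1)(r - 6) = 0, so r = 1, 6.
Hence y_h = C1*exp(t) + C2*exp(6*t).
Since exp(6*t) solves the homogeneous equation (r = 6 is a root of multiplicity 1), multiply the trial by t. Try y_p = A*t*exp(6*t). Substituting into the equation and dividing by exp(6*t) gives A = 1/5, so y_p = t*exp(6*t)/5.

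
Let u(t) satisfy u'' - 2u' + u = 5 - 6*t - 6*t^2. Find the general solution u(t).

Characteristic equation r² - 2r + 1 = 0 has discriminant (-2)² - 4·(1) = 0, so r = 1 is a repeated root.
Hence u_h = (C1 + C2*t)*exp(t).
For the particular solution try u_p = A0 + A1*t + A2*t^2. Substituting and matching coefficients of each power of t gives A0 = -43, A1 = -30, A2 = -6, so u_p = -43 - 30*t - 6*t^2.

u = -43 - 30*t - 6*t**2 + C1*exp(t) + C2*t*exp(t)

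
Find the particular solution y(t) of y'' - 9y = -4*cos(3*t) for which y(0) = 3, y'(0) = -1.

Characteristic equation r² - 9 = 0 factors as (r + 3)(r - 3) = 0, so r = -3, 3.
Hence y_h = C1*exp(-3*t) + C2*exp(3*t).
Try y_p = A*cos(3*t) + B*sin(3*t). Substituting and equating the coefficients of cos(3t) and sin(3t) gives A = 2/9, B = 0, so y_p = 2*cos(3*t)/9.
General solution: y = 2*cos(3*t)/9 + C1*exp(-3*t) + C2*exp(3*t).
Apply the initial conditions: y(0) = 2/9 + C1 + C2 = 3 and y'(0) = -3*C1 + 3*C2 = -1. Solving gives C1 = 14/9, C2 = 11/9.

y = 2*cos(3*t)/9 + 11*exp(3*t)/9 + 14*exp(-3*t)/9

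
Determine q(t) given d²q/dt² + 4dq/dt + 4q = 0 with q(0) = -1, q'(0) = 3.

q = -exp(-2*t) + t*exp(-2*t)

Characteristic equation r² + 4r + 4 = 0 has discriminant (4)² - 4·(4) = 0, so r = -2 is a repeated root.
Hence q_h = (C1 + C2*t)*exp(-2*t).
Apply the initial conditions: q(0) = C1 = -1 and q'(0) = C2 - 2*C1 = 3. Solving gives C1 = -1, C2 = 1.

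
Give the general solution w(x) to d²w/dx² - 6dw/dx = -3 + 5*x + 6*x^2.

w = C2 - 7*x**2/12 - x**3/3 + 11*x/36 + C1*exp(6*x)

Characteristic equation r² - 6r = 0 factors as (r - 6)r = 0, so r = 6, 0.
Hence w_h = C1*exp(6*x) + C2.
Since 0 is a characteristic root (multiplicity 1), multiply the polynomial trial by x: try w_p = x*(A0 + A1*x + A2*x^2). Substituting and matching coefficients of each power of x gives A0 = 11/36, A1 = -7/12, A2 = -1/3, so w_p = -7*x^2/12 - x^3/3 + 11*x/36.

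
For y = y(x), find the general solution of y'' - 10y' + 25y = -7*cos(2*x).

y = -147*cos(2*x)/841 + 140*sin(2*x)/841 + C1*exp(5*x) + C2*x*exp(5*x)

Characteristic equation r² - 10r + 25 = 0 has discriminant (-10)² - 4·(25) = 0, so r = 5 is a repeated root.
Hence y_h = (C1 + C2*x)*exp(5*x).
Try y_p = A*cos(2*x) + B*sin(2*x). Substituting and equating the coefficients of cos(2x) and sin(2x) gives A = -147/841, B = 140/841, so y_p = -147*cos(2*x)/841 + 140*sin(2*x)/841.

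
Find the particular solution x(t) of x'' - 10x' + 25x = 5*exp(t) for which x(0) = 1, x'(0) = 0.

x = 5*exp(t)/16 + 11*exp(5*t)/16 - 15*t*exp(5*t)/4

Characteristic equation r² - 10r + 25 = 0 has discriminant (-10)² - 4·(25) = 0, so r = 5 is a repeated root.
Hence x_h = (C1 + C2*t)*exp(5*t).
Try x_p = A*exp(t). Substituting into the equation and dividing by exp(t) gives A = 5/16, so x_p = 5*exp(t)/16.
General solution: x = 5*exp(t)/16 + C1*exp(5*t) + C2*t*exp(5*t).
Apply the initial conditions: x(0) = 5/16 + C1 = 1 and x'(0) = 5/16 + C2 + 5*C1 = 0. Solving gives C1 = 11/16, C2 = -15/4.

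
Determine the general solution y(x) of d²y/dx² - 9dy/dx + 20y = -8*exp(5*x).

Characteristic equation r² - 9r + 20 = 0 factors as (r - 5)(r - 4) = 0, so r = 5, 4.
Hence y_h = C1*exp(5*x) + C2*exp(4*x).
Since exp(5*x) solves the homogeneous equation (r = 5 is a root of multiplicity 1), multiply the trial by x. Try y_p = A*x*exp(5*x). Substituting into the equation and dividing by exp(5*x) gives A = -8, so y_p = -8*x*exp(5*x).

y = C1*exp(5*x) + C2*exp(4*x) - 8*x*exp(5*x)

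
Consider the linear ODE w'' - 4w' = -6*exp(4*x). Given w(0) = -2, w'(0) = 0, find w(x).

Characteristic equation r² - 4r = 0 factors as (r - 4)r = 0, so r = 4, 0.
Hence w_h = C1*exp(4*x) + C2.
Since exp(4*x) solves the homogeneous equation (r = 4 is a root of multiplicity 1), multiply the trial by x. Try w_p = A*x*exp(4*x). Substituting into the equation and dividing by exp(4*x) gives A = -3/2, so w_p = -3*x*exp(4*x)/2.
General solution: w = C2 + C1*exp(4*x) - 3*x*exp(4*x)/2.
Apply the initial conditions: w(0) = C1 + C2 = -2 and w'(0) = -3/2 + 4*C1 = 0. Solving gives C1 = 3/8, C2 = -19/8.

w = -19/8 + 3*exp(4*x)/8 - 3*x*exp(4*x)/2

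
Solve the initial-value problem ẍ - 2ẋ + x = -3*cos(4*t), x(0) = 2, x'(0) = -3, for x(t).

Characteristic equation r² - 2r + 1 = 0 has discriminant (-2)² - 4·(1) = 0, so r = 1 is a repeated root.
Hence x_h = (C1 + C2*t)*exp(t).
Try x_p = A*cos(4*t) + B*sin(4*t). Substituting and equating the coefficients of cos(4t) and sin(4t) gives A = 45/289, B = 24/289, so x_p = 24*sin(4*t)/289 + 45*cos(4*t)/289.
General solution: x = 24*sin(4*t)/289 + 45*cos(4*t)/289 + C1*exp(t) + C2*t*exp(t).
Apply the initial conditions: x(0) = 45/289 + C1 = 2 and x'(0) = 96/289 + C1 + C2 = -3. Solving gives C1 = 533/289, C2 = -88/17.

x = 24*sin(4*t)/289 + 45*cos(4*t)/289 + 533*exp(t)/289 - 88*t*exp(t)/17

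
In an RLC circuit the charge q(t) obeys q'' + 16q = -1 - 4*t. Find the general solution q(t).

q = -1/16 - t/4 + C1*cos(4*t) + C2*sin(4*t)

Characteristic equation r² + 16 = 0 has discriminant (0)² - 4·(16) = -64 < 0, so r = ± 4i.
Hence q_h = C1*cos(4*t) + C2*sin(4*t).
For the particular solution try q_p = A0 + A1*t. Substituting and matching coefficients of each power of t gives A0 = -1/16, A1 = -1/4, so q_p = -1/16 - t/4.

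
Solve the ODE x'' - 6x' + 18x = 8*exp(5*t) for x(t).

Characteristic equation r² - 6r + 18 = 0 has discriminant (-6)² - 4·(18) = -36 < 0, so r = 3 ± 3i.
Hence x_h = C1*cos(3*t)*exp(3*t) + C2*exp(3*t)*sin(3*t).
Try x_p = A*exp(5*t). Substituting into the equation and dividing by exp(5*t) gives A = 8/13, so x_p = 8*exp(5*t)/13.

x = 8*exp(5*t)/13 + C1*cos(3*t)*exp(3*t) + C2*exp(3*t)*sin(3*t)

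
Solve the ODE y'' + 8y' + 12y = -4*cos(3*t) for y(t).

y = -32*sin(3*t)/195 - 4*cos(3*t)/195 + C1*exp(-2*t) + C2*exp(-6*t)

Characteristic equation r² + 8r + 12 = 0 factors as (r + 2)(r + 6) = 0, so r = -2, -6.
Hence y_h = C1*exp(-2*t) + C2*exp(-6*t).
Try y_p = A*cos(3*t) + B*sin(3*t). Substituting and equating the coefficients of cos(3t) and sin(3t) gives A = -4/195, B = -32/195, so y_p = -32*sin(3*t)/195 - 4*cos(3*t)/195.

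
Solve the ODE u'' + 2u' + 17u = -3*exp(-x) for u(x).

Characteristic equation r² + 2r + 17 = 0 has discriminant (2)² - 4·(17) = -64 < 0, so r = -1 ± 4i.
Hence u_h = C1*cos(4*x)*exp(-x) + C2*exp(-x)*sin(4*x).
Try u_p = A*exp(-x). Substituting into the equation and dividing by exp(-x) gives A = -3/16, so u_p = -3*exp(-x)/16.

u = -3*exp(-x)/16 + C1*cos(4*x)*exp(-x) + C2*exp(-x)*sin(4*x)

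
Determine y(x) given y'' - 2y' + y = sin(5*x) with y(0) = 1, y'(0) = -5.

y = -6*sin(5*x)/169 + 5*cos(5*x)/338 + 333*exp(x)/338 - 151*x*exp(x)/26

Characteristic equation r² - 2r + 1 = 0 has discriminant (-2)² - 4·(1) = 0, so r = 1 is a repeated root.
Hence y_h = (C1 + C2*x)*exp(x).
Try y_p = A*cos(5*x) + B*sin(5*x). Substituting and equating the coefficients of cos(5x) and sin(5x) gives A = 5/338, B = -6/169, so y_p = -6*sin(5*x)/169 + 5*cos(5*x)/338.
General solution: y = -6*sin(5*x)/169 + 5*cos(5*x)/338 + C1*exp(x) + C2*x*exp(x).
Apply the initial conditions: y(0) = 5/338 + C1 = 1 and y'(0) = -30/169 + C1 + C2 = -5. Solving gives C1 = 333/338, C2 = -151/26.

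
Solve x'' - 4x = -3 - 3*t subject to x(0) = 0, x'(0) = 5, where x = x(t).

x = 3/4 - 23*exp(-2*t)/16 + 3*t/4 + 11*exp(2*t)/16

Characteristic equation r² - 4 = 0 factors as (r - 2)(r + 2) = 0, so r = 2, -2.
Hence x_h = C1*exp(2*t) + C2*exp(-2*t).
For the particular solution try x_p = A0 + A1*t. Substituting and matching coefficients of each power of t gives A0 = 3/4, A1 = 3/4, so x_p = 3/4 + 3*t/4.
General solution: x = 3/4 + 3*t/4 + C1*exp(2*t) + C2*exp(-2*t).
Apply the initial conditions: x(0) = 3/4 + C1 + C2 = 0 and x'(0) = 3/4 - 2*C2 + 2*C1 = 5. Solving gives C1 = 11/16, C2 = -23/16.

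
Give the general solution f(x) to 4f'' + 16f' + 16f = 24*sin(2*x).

f = -3*cos(2*x)/4 + C1*exp(-2*x) + C2*x*exp(-2*x)

Divide through by 4: f'' + 4f' + 4f = 6*sin(2*x).
Characteristic equation r² + 4r + 4 = 0 has discriminant (4)² - 4·(4) = 0, so r = -2 is a repeated root.
Hence f_h = (C1 + C2*x)*exp(-2*x).
Try f_p = A*cos(2*x) + B*sin(2*x). Substituting and equating the coefficients of cos(2x) and sin(2x) gives A = -3/4, B = 0, so f_p = -3*cos(2*x)/4.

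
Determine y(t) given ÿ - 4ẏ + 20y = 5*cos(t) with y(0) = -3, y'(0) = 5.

Characteristic equation r² - 4r + 20 = 0 has discriminant (-4)² - 4·(20) = -64 < 0, so r = 2 ± 4i.
Hence y_h = C1*cos(4*t)*exp(2*t) + C2*exp(2*t)*sin(4*t).
Try y_p = A*cos(t) + B*sin(t). Substituting and equating the coefficients of cos(t) and sin(t) gives A = 95/377, B = -20/377, so y_p = -20*sin(t)/377 + 95*cos(t)/377.
General solution: y = -20*sin(t)/377 + 95*cos(t)/377 + C1*cos(4*t)*exp(2*t) + C2*exp(2*t)*sin(4*t).
Apply the initial conditions: y(0) = 95/377 + C1 = -3 and y'(0) = -20/377 + 2*C1 + 4*C2 = 5. Solving gives C1 = -1226/377, C2 = 4357/1508.

y = -20*sin(t)/377 + 95*cos(t)/377 - 1226*cos(4*t)*exp(2*t)/377 + 4357*exp(2*t)*sin(4*t)/1508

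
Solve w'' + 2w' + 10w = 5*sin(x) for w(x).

w = -2*cos(x)/17 + 9*sin(x)/17 + C1*cos(3*x)*exp(-x) + C2*exp(-x)*sin(3*x)

Characteristic equation r² + 2r + 10 = 0 has discriminant (2)² - 4·(10) = -36 < 0, so r = -1 ± 3i.
Hence w_h = C1*cos(3*x)*exp(-x) + C2*exp(-x)*sin(3*x).
Try w_p = A*cos(x) + B*sin(x). Substituting and equating the coefficients of cos(x) and sin(x) gives A = -2/17, B = 9/17, so w_p = -2*cos(x)/17 + 9*sin(x)/17.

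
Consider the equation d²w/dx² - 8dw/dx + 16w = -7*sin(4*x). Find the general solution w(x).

w = -7*cos(4*x)/32 + C1*exp(4*x) + C2*x*exp(4*x)

Characteristic equation r² - 8r + 16 = 0 has discriminant (-8)² - 4·(16) = 0, so r = 4 is a repeated root.
Hence w_h = (C1 + C2*x)*exp(4*x).
Try w_p = A*cos(4*x) + B*sin(4*x). Substituting and equating the coefficients of cos(4x) and sin(4x) gives A = -7/32, B = 0, so w_p = -7*cos(4*x)/32.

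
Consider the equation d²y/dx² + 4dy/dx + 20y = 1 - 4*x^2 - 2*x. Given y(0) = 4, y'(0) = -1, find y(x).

y = 37/500 - x**2/5 - x/50 + 859*exp(-2*x)*sin(4*x)/500 + 1963*cos(4*x)*exp(-2*x)/500

Characteristic equation r² + 4r + 20 = 0 has discriminant (4)² - 4·(20) = -64 < 0, so r = -2 ± 4i.
Hence y_h = C1*cos(4*x)*exp(-2*x) + C2*exp(-2*x)*sin(4*x).
For the particular solution try y_p = A0 + A1*x + A2*x^2. Substituting and matching coefficients of each power of x gives A0 = 37/500, A1 = -1/50, A2 = -1/5, so y_p = 37/500 - x^2/5 - x/50.
General solution: y = 37/500 - x^2/5 - x/50 + C1*cos(4*x)*exp(-2*x) + C2*exp(-2*x)*sin(4*x).
Apply the initial conditions: y(0) = 37/500 + C1 = 4 and y'(0) = -1/50 - 2*C1 + 4*C2 = -1. Solving gives C1 = 1963/500, C2 = 859/500.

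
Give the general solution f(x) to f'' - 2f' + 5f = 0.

Characteristic equation r² - 2r + 5 = 0 has discriminant (-2)² - 4·(5) = -16 < 0, so r = 1 ± 2i.
Hence f_h = C1*cos(2*x)*exp(x) + C2*exp(x)*sin(2*x).

f = C1*cos(2*x)*exp(x) + C2*exp(x)*sin(2*x)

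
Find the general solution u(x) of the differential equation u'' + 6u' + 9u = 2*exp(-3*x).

Characteristic equation r² + 6r + 9 = 0 has discriminant (6)² - 4·(9) = 0, so r = -3 is a repeated root.
Hence u_h = (C1 + C2*x)*exp(-3*x).
Since exp(-3*x) solves the homogeneous equation (r = -3 is a root of multiplicity 2), multiply the trial by x^2. Try u_p = A*x^2*exp(-3*x). Substituting into the equation and dividing by exp(-3*x) gives A = 1, so u_p = x^2*exp(-3*x).

u = C1*exp(-3*x) + x**2*exp(-3*x) + C2*x*exp(-3*x)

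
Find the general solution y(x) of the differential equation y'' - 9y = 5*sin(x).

Characteristic equation r² - 9 = 0 factors as (r + 3)(r - 3) = 0, so r = -3, 3.
Hence y_h = C1*exp(-3*x) + C2*exp(3*x).
Try y_p = A*cos(x) + B*sin(x). Substituting and equating the coefficients of cos(x) and sin(x) gives A = 0, B = -1/2, so y_p = -sin(x)/2.

y = -sin(x)/2 + C1*exp(-3*x) + C2*exp(3*x)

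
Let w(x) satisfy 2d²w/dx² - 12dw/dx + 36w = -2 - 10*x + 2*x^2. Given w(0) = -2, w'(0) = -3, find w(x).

w = -23/162 - 13*x/54 + x**2/18 - 301*cos(3*x)*exp(3*x)/162 + 76*exp(3*x)*sin(3*x)/81

Divide through by 2: w'' - 6w' + 18w = -1 + x^2 - 5*x.
Characteristic equation r² - 6r + 18 = 0 has discriminant (-6)² - 4·(18) = -36 < 0, so r = 3 ± 3i.
Hence w_h = C1*cos(3*x)*exp(3*x) + C2*exp(3*x)*sin(3*x).
For the particular solution try w_p = A0 + A1*x + A2*x^2. Substituting and matching coefficients of each power of x gives A0 = -23/162, A1 = -13/54, A2 = 1/18, so w_p = -23/162 - 13*x/54 + x^2/18.
General solution: w = -23/162 - 13*x/54 + x^2/18 + C1*cos(3*x)*exp(3*x) + C2*exp(3*x)*sin(3*x).
Apply the initial conditions: w(0) = -23/162 + C1 = -2 and w'(0) = -13/54 + 3*C1 + 3*C2 = -3. Solving gives C1 = -301/162, C2 = 76/81.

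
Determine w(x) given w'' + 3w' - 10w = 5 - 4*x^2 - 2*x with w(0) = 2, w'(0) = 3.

w = -36/125 + 2*exp(2*x) + 2*x**2/5 + 11*x/25 + 36*exp(-5*x)/125

Characteristic equation r² + 3r - 10 = 0 factors as (r + 5)(r - 2) = 0, so r = -5, 2.
Hence w_h = C1*exp(-5*x) + C2*exp(2*x).
For the particular solution try w_p = A0 + A1*x + A2*x^2. Substituting and matching coefficients of each power of x gives A0 = -36/125, A1 = 11/25, A2 = 2/5, so w_p = -36/125 + 2*x^2/5 + 11*x/25.
General solution: w = -36/125 + 2*x^2/5 + 11*x/25 + C1*exp(-5*x) + C2*exp(2*x).
Apply the initial conditions: w(0) = -36/125 + C1 + C2 = 2 and w'(0) = 11/25 - 5*C1 + 2*C2 = 3. Solving gives C1 = 36/125, C2 = 2.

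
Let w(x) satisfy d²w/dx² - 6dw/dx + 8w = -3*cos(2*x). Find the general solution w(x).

w = -3*cos(2*x)/40 + 9*sin(2*x)/40 + C1*exp(4*x) + C2*exp(2*x)

Characteristic equation r² - 6r + 8 = 0 factors as (r - 4)(r - 2) = 0, so r = 4, 2.
Hence w_h = C1*exp(4*x) + C2*exp(2*x).
Try w_p = A*cos(2*x) + B*sin(2*x). Substituting and equating the coefficients of cos(2x) and sin(2x) gives A = -3/40, B = 9/40, so w_p = -3*cos(2*x)/40 + 9*sin(2*x)/40.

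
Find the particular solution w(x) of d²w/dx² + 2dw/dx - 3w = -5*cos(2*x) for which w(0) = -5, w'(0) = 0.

w = -4*exp(x) - 20*exp(-3*x)/13 - 4*sin(2*x)/13 + 7*cos(2*x)/13

Characteristic equation r² + 2r - 3 = 0 factors as (r + 3)(r - 1) = 0, so r = -3, 1.
Hence w_h = C1*exp(-3*x) + C2*exp(x).
Try w_p = A*cos(2*x) + B*sin(2*x). Substituting and equating the coefficients of cos(2x) and sin(2x) gives A = 7/13, B = -4/13, so w_p = -4*sin(2*x)/13 + 7*cos(2*x)/13.
General solution: w = -4*sin(2*x)/13 + 7*cos(2*x)/13 + C1*exp(-3*x) + C2*exp(x).
Apply the initial conditions: w(0) = 7/13 + C1 + C2 = -5 and w'(0) = -8/13 + C2 - 3*C1 = 0. Solving gives C1 = -20/13, C2 = -4.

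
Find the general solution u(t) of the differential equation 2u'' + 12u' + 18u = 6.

Divide through by 2: u'' + 6u' + 9u = 3.
Characteristic equation r² + 6r + 9 = 0 has discriminant (6)² - 4·(9) = 0, so r = -3 is a repeated root.
Hence u_h = (C1 + C2*t)*exp(-3*t).
For the particular solution try u_p = A0. Substituting and matching coefficients of each power of t gives A0 = 1/3, so u_p = 1/3.

u = 1/3 + C1*exp(-3*t) + C2*t*exp(-3*t)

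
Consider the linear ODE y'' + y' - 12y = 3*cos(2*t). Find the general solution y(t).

y = -12*cos(2*t)/65 + 3*sin(2*t)/130 + C1*exp(3*t) + C2*exp(-4*t)

Characteristic equation r² + r - 12 = 0 factors as (r - 3)(r + 4) = 0, so r = 3, -4.
Hence y_h = C1*exp(3*t) + C2*exp(-4*t).
Try y_p = A*cos(2*t) + B*sin(2*t). Substituting and equating the coefficients of cos(2t) and sin(2t) gives A = -12/65, B = 3/130, so y_p = -12*cos(2*t)/65 + 3*sin(2*t)/130.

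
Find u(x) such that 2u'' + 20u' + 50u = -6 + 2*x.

Divide through by 2: u'' + 10u' + 25u = -3 + x.
Characteristic equation r² + 10r + 25 = 0 has discriminant (10)² - 4·(25) = 0, so r = -5 is a repeated root.
Hence u_h = (C1 + C2*x)*exp(-5*x).
For the particular solution try u_p = A0 + A1*x. Substituting and matching coefficients of each power of x gives A0 = -17/125, A1 = 1/25, so u_p = -17/125 + x/25.

u = -17/125 + x/25 + C1*exp(-5*x) + C2*x*exp(-5*x)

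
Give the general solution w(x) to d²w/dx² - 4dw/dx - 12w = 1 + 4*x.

w = 1/36 - x/3 + C1*exp(-2*x) + C2*exp(6*x)

Characteristic equation r² - 4r - 12 = 0 factors as (r + 2)(r - 6) = 0, so r = -2, 6.
Hence w_h = C1*exp(-2*x) + C2*exp(6*x).
For the particular solution try w_p = A0 + A1*x. Substituting and matching coefficients of each power of x gives A0 = 1/36, A1 = -1/3, so w_p = 1/36 - x/3.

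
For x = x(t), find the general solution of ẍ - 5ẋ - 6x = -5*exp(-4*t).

Characteristic equation r² - 5r - 6 = 0 factors as (r + 1)(r - 6) = 0, so r = -1, 6.
Hence x_h = C1*exp(-t) + C2*exp(6*t).
Try x_p = A*exp(-4*t). Substituting into the equation and dividing by exp(-4*t) gives A = -1/6, so x_p = -exp(-4*t)/6.

x = -exp(-4*t)/6 + C1*exp(-t) + C2*exp(6*t)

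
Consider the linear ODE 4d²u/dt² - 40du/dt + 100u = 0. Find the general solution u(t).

Divide through by 4: u'' - 10u' + 25u = 0.
Characteristic equation r² - 10r + 25 = 0 has discriminant (-10)² - 4·(25) = 0, so r = 5 is a repeated root.
Hence u_h = (C1 + C2*t)*exp(5*t).

u = C1*exp(5*t) + C2*t*exp(5*t)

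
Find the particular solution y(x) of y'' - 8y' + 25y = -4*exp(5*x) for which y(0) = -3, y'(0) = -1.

y = -2*exp(5*x)/5 - 13*cos(3*x)*exp(4*x)/5 + 19*exp(4*x)*sin(3*x)/5

Characteristic equation r² - 8r + 25 = 0 has discriminant (-8)² - 4·(25) = -36 < 0, so r = 4 ± 3i.
Hence y_h = C1*cos(3*x)*exp(4*x) + C2*exp(4*x)*sin(3*x).
Try y_p = A*exp(5*x). Substituting into the equation and dividing by exp(5*x) gives A = -2/5, so y_p = -2*exp(5*x)/5.
General solution: y = -2*exp(5*x)/5 + C1*cos(3*x)*exp(4*x) + C2*exp(4*x)*sin(3*x).
Apply the initial conditions: y(0) = -2/5 + C1 = -3 and y'(0) = -2 + 3*C2 + 4*C1 = -1. Solving gives C1 = -13/5, C2 = 19/5.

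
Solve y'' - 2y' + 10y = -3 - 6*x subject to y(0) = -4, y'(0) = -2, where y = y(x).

y = -21/50 - 3*x/5 - 179*cos(3*x)*exp(x)/50 + 109*exp(x)*sin(3*x)/150

Characteristic equation r² - 2r + 10 = 0 has discriminant (-2)² - 4·(10) = -36 < 0, so r = 1 ± 3i.
Hence y_h = C1*cos(3*x)*exp(x) + C2*exp(x)*sin(3*x).
For the particular solution try y_p = A0 + A1*x. Substituting and matching coefficients of each power of x gives A0 = -21/50, A1 = -3/5, so y_p = -21/50 - 3*x/5.
General solution: y = -21/50 - 3*x/5 + C1*cos(3*x)*exp(x) + C2*exp(x)*sin(3*x).
Apply the initial conditions: y(0) = -21/50 + C1 = -4 and y'(0) = -3/5 + C1 + 3*C2 = -2. Solving gives C1 = -179/50, C2 = 109/150.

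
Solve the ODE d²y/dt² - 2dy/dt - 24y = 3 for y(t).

y = -1/8 + C1*exp(6*t) + C2*exp(-4*t)

Characteristic equation r² - 2r - 24 = 0 factors as (r - 6)(r + 4) = 0, so r = 6, -4.
Hence y_h = C1*exp(6*t) + C2*exp(-4*t).
For the particular solution try y_p = A0. Substituting and matching coefficients of each power of t gives A0 = -1/8, so y_p = -1/8.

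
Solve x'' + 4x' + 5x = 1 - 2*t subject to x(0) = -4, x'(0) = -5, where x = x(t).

Characteristic equation r² + 4r + 5 = 0 has discriminant (4)² - 4·(5) = -4 < 0, so r = -2 ± i.
Hence x_h = C1*cos(t)*exp(-2*t) + C2*exp(-2*t)*sin(t).
For the particular solution try x_p = A0 + A1*t. Substituting and matching coefficients of each power of t gives A0 = 13/25, A1 = -2/5, so x_p = 13/25 - 2*t/5.
General solution: x = 13/25 - 2*t/5 + C1*cos(t)*exp(-2*t) + C2*exp(-2*t)*sin(t).
Apply the initial conditions: x(0) = 13/25 + C1 = -4 and x'(0) = -2/5 + C2 - 2*C1 = -5. Solving gives C1 = -113/25, C2 = -341/25.

x = 13/25 - 2*t/5 - 341*exp(-2*t)*sin(t)/25 - 113*cos(t)*exp(-2*t)/25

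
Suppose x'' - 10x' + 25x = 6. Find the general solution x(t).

Characteristic equation r² - 10r + 25 = 0 has discriminant (-10)² - 4·(25) = 0, so r = 5 is a repeated root.
Hence x_h = (C1 + C2*t)*exp(5*t).
For the particular solution try x_p = A0. Substituting and matching coefficients of each power of t gives A0 = 6/25, so x_p = 6/25.

x = 6/25 + C1*exp(5*t) + C2*t*exp(5*t)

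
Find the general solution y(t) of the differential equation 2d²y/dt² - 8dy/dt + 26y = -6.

Divide through by 2: y'' - 4y' + 13y = -3.
Characteristic equation r² - 4r + 13 = 0 has discriminant (-4)² - 4·(13) = -36 < 0, so r = 2 ± 3i.
Hence y_h = C1*cos(3*t)*exp(2*t) + C2*exp(2*t)*sin(3*t).
For the particular solution try y_p = A0. Substituting and matching coefficients of each power of t gives A0 = -3/13, so y_p = -3/13.

y = -3/13 + C1*cos(3*t)*exp(2*t) + C2*exp(2*t)*sin(3*t)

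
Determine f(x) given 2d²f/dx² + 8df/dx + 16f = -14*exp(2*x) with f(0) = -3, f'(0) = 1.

f = -7*exp(2*x)/20 - 53*cos(2*x)*exp(-2*x)/20 - 9*exp(-2*x)*sin(2*x)/5

Divide through by 2: f'' + 4f' + 8f = -7*exp(2*x).
Characteristic equation r² + 4r + 8 = 0 has discriminant (4)² - 4·(8) = -16 < 0, so r = -2 ± 2i.
Hence f_h = C1*cos(2*x)*exp(-2*x) + C2*exp(-2*x)*sin(2*x).
Try f_p = A*exp(2*x). Substituting into the equation and dividing by exp(2*x) gives A = -7/20, so f_p = -7*exp(2*x)/20.
General solution: f = -7*exp(2*x)/20 + C1*cos(2*x)*exp(-2*x) + C2*exp(-2*x)*sin(2*x).
Apply the initial conditions: f(0) = -7/20 + C1 = -3 and f'(0) = -7/10 - 2*C1 + 2*C2 = 1. Solving gives C1 = -53/20, C2 = -9/5.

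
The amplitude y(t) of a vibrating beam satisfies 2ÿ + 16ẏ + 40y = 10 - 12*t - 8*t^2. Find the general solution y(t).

Divide through by 2: y'' + 8y' + 20y = 5 - 6*t - 4*t^2.
Characteristic equation r² + 8r + 20 = 0 has discriminant (8)² - 4·(20) = -16 < 0, so r = -4 ± 2i.
Hence y_h = C1*cos(2*t)*exp(-4*t) + C2*exp(-4*t)*sin(2*t).
For the particular solution try y_p = A0 + A1*t + A2*t^2. Substituting and matching coefficients of each power of t gives A0 = 163/500, A1 = -7/50, A2 = -1/5, so y_p = 163/500 - 7*t/50 - t^2/5.

y = 163/500 - 7*t/50 - t**2/5 + C1*cos(2*t)*exp(-4*t) + C2*exp(-4*t)*sin(2*t)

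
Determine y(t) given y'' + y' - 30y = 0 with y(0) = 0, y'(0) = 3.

y = -3*exp(-6*t)/11 + 3*exp(5*t)/11

Characteristic equation r² + r - 30 = 0 factors as (r + 6)(r - 5) = 0, so r = -6, 5.
Hence y_h = C1*exp(-6*t) + C2*exp(5*t).
Apply the initial conditions: y(0) = C1 + C2 = 0 and y'(0) = -6*C1 + 5*C2 = 3. Solving gives C1 = -3/11, C2 = 3/11.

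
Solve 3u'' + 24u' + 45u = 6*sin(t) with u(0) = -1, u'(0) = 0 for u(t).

Divide through by 3: u'' + 8u' + 15u = 2*sin(t).
Characteristic equation r² + 8r + 15 = 0 factors as (r + 5)(r + 3) = 0, so r = -5, -3.
Hence u_h = C1*exp(-5*t) + C2*exp(-3*t).
Try u_p = A*cos(t) + B*sin(t). Substituting and equating the coefficients of cos(t) and sin(t) gives A = -4/65, B = 7/65, so u_p = -4*cos(t)/65 + 7*sin(t)/65.
General solution: u = -4*cos(t)/65 + 7*sin(t)/65 + C1*exp(-5*t) + C2*exp(-3*t).
Apply the initial conditions: u(0) = -4/65 + C1 + C2 = -1 and u'(0) = 7/65 - 5*C1 - 3*C2 = 0. Solving gives C1 = 19/13, C2 = -12/5.

u = -12*exp(-3*t)/5 - 4*cos(t)/65 + 7*sin(t)/65 + 19*exp(-5*t)/13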